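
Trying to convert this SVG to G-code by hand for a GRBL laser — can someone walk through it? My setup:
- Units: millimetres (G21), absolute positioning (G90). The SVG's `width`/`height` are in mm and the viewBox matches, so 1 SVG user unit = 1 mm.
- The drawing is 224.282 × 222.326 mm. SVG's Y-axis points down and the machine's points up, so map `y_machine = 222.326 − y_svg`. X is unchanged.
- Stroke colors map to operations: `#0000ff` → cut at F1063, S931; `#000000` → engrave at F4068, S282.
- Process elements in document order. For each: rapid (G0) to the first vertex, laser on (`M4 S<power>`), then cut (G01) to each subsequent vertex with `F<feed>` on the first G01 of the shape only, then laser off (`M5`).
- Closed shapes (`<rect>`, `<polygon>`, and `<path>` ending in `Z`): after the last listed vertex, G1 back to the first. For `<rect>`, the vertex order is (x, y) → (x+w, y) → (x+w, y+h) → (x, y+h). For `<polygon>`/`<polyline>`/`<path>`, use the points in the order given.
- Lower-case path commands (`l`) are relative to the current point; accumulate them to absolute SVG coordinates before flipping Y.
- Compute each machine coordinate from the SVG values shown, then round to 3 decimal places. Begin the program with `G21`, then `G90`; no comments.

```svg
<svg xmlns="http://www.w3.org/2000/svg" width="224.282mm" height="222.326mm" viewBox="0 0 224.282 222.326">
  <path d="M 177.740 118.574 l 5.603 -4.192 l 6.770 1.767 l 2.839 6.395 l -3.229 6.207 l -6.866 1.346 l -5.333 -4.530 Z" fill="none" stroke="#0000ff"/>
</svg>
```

G21
G90
G0 X177.740 Y103.752
M4 S931
G01 X183.343 Y107.944 F1063
G01 X190.113 Y106.177
G01 X192.952 Y99.782
G01 X189.723 Y93.575
G01 X182.857 Y92.229
G01 X177.524 Y96.759
G01 X177.740 Y103.752
M5

1 u = 1 mm; y_m = 222.326 − y.

[1] `<path>` regular polygon, #0000ff→cut S931 F1063: (177.740,103.752) → (183.343,107.944) → (190.113,106.177) → (192.952,99.782) → (189.723,93.575) → (182.857,92.229) → (177.524,96.759) → (177.740,103.752) (closed)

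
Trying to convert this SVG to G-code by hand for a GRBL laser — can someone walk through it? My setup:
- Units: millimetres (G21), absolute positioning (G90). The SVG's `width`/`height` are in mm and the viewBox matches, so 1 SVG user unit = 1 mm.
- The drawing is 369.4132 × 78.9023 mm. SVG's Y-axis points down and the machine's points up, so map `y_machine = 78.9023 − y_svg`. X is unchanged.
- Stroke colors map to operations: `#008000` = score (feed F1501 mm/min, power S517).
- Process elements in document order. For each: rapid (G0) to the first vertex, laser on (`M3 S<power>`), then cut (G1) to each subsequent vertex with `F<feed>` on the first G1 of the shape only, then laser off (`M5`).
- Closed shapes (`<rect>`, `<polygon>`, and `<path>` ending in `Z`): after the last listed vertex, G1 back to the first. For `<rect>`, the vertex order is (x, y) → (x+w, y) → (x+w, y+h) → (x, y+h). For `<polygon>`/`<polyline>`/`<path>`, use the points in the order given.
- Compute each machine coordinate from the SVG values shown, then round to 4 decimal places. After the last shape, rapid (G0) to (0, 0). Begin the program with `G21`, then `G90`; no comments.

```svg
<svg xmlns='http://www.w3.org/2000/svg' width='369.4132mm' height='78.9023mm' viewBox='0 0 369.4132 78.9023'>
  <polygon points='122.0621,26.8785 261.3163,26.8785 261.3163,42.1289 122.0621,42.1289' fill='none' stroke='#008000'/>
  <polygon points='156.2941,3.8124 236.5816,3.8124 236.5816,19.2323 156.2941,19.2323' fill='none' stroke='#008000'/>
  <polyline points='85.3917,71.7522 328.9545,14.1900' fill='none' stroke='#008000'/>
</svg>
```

G21
G90
G0 X122.0621 Y52.0238
M3 S517
G1 X261.3163 Y52.0238 F1501
G1 X261.3163 Y36.7734
G1 X122.0621 Y36.7734
G1 X122.0621 Y52.0238
M5
G0 X156.2941 Y75.0899
M3 S517
G1 X236.5816 Y75.0899 F1501
G1 X236.5816 Y59.6700
G1 X156.2941 Y59.6700
G1 X156.2941 Y75.0899
M5
G0 X85.3917 Y7.1501
M3 S517
G1 X328.9545 Y64.7123 F1501
M5
G0 X0.0000 Y0.0000

Since the viewBox matches the mm dimensions, user units are millimetres directly. The only transform is the Y-flip y_m = 78.9023 − y_svg.

Shape 1 is a rectangle drawn with `<polygon>`. Its stroke #008000 means score at S517, F1501. After flipping Y the toolpath is (122.0621,52.0238) → (261.3163,52.0238) → (261.3163,36.7734) → (122.0621,36.7734) → (122.0621,52.0238), returning to the start.

Shape 2 is a rectangle drawn with `<polygon>`. Its stroke #008000 means score at S517, F1501. After flipping Y the toolpath is (156.2941,75.0899) → (236.5816,75.0899) → (236.5816,59.6700) → (156.2941,59.6700) → (156.2941,75.0899), returning to the start.

Shape 3 is a line segment drawn with `<polyline>`. Its stroke #008000 means score at S517, F1501. After flipping Y the toolpath is (85.3917,7.1501) → (328.9545,64.7123).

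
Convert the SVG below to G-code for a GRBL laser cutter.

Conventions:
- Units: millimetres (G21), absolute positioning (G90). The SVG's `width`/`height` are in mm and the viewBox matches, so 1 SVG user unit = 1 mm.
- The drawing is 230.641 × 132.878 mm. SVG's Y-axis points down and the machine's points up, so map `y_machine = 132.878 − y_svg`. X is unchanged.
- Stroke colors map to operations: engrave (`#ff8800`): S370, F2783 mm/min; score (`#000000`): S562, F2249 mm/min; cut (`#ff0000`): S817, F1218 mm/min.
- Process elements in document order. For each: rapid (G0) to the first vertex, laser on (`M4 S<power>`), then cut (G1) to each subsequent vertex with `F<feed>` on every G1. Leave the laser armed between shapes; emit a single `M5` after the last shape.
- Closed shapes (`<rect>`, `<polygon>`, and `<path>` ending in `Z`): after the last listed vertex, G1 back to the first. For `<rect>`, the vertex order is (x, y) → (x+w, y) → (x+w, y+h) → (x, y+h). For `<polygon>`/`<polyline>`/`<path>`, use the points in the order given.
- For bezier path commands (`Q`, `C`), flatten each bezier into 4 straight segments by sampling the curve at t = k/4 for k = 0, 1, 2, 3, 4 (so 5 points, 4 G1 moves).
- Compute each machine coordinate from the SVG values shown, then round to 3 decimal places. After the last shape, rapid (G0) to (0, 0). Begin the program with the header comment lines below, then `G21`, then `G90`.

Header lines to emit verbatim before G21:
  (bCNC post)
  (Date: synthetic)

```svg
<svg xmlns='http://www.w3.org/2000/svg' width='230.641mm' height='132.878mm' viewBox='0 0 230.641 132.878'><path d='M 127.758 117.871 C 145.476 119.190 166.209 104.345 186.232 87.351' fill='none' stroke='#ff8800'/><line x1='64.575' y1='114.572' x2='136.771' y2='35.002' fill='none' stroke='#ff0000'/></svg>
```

(bCNC post)
(Date: synthetic)
G21
G90
G0 X127.758 Y15.007
M4 S370
G1 X141.554 Y16.830 F2783
G1 X156.131 Y23.400 F2783
G1 X171.140 Y33.403 F2783
G1 X186.232 Y45.527 F2783
G0 X64.575 Y18.306
M4 S817
G1 X136.771 Y97.876 F1218
M5
G0 X0.000 Y0.000

1 u = 1 mm; y_m = 132.878 − y.

[1] `<path>` cubic bezier, #ff8800→engrave S370 F2783: (127.758,15.007) → (141.554,16.830) → (156.131,23.400) → (171.140,33.403) → (186.232,45.527)

[2] `<line>` line segment, #ff0000→cut S817 F1218: (64.575,18.306) → (136.771,97.876)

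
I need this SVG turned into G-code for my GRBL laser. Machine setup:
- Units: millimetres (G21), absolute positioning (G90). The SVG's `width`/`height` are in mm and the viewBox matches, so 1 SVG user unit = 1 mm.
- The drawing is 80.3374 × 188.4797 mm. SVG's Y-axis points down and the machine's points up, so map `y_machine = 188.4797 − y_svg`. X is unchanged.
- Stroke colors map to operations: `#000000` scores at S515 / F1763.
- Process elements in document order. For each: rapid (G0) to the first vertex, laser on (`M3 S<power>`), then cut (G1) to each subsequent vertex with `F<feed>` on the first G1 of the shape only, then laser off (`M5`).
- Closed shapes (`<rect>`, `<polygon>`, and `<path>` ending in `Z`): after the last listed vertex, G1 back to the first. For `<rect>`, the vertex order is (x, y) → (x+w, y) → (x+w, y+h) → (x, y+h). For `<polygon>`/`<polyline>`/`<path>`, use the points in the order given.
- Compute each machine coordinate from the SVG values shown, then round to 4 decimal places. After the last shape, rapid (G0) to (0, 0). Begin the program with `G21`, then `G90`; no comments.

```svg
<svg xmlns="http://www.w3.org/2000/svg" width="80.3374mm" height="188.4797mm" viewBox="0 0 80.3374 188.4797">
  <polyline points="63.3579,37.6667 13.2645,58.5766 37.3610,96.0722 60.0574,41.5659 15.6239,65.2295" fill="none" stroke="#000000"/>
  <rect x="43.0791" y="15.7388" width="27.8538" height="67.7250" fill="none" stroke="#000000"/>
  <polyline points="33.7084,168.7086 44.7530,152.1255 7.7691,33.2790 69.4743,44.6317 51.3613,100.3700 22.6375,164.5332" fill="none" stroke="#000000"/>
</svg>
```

viewBox `0 0 80.3374 188.4797` with mm width/height → 1 unit = 1 mm. Flip: y_m = 188.4797 − y_svg.

**Shape 1** — `<polyline>` open polyline, stroke `#000000` → score (S515, F1763). Machine vertices: (63.3579,150.8130) → (13.2645,129.9031) → (37.3610,92.4075) → (60.0574,146.9138) → (15.6239,123.2502). Open path.

**Shape 2** — `<rect>` rectangle, stroke `#000000` → score (S515, F1763). Machine vertices: (43.0791,172.7409) → (70.9329,172.7409) → (70.9329,105.0159) → (43.0791,105.0159) → (43.0791,172.7409). Closed: final G1 returns to the first vertex.

**Shape 3** — `<polyline>` open polyline, stroke `#000000` → score (S515, F1763). Machine vertices: (33.7084,19.7711) → (44.7530,36.3542) → (7.7691,155.2007) → (69.4743,143.8480) → (51.3613,88.1097) → (22.6375,23.9465). Open path.

G21
G90
G0 X63.3579 Y150.8130
M3 S515
G1 X13.2645 Y129.9031 F1763
G1 X37.3610 Y92.4075
G1 X60.0574 Y146.9138
G1 X15.6239 Y123.2502
M5
G0 X43.0791 Y172.7409
M3 S515
G1 X70.9329 Y172.7409 F1763
G1 X70.9329 Y105.0159
G1 X43.0791 Y105.0159
G1 X43.0791 Y172.7409
M5
G0 X33.7084 Y19.7711
M3 S515
G1 X44.7530 Y36.3542 F1763
G1 X7.7691 Y155.2007
G1 X69.4743 Y143.8480
G1 X51.3613 Y88.1097
G1 X22.6375 Y23.9465
M5
G0 X0.0000 Y0.0000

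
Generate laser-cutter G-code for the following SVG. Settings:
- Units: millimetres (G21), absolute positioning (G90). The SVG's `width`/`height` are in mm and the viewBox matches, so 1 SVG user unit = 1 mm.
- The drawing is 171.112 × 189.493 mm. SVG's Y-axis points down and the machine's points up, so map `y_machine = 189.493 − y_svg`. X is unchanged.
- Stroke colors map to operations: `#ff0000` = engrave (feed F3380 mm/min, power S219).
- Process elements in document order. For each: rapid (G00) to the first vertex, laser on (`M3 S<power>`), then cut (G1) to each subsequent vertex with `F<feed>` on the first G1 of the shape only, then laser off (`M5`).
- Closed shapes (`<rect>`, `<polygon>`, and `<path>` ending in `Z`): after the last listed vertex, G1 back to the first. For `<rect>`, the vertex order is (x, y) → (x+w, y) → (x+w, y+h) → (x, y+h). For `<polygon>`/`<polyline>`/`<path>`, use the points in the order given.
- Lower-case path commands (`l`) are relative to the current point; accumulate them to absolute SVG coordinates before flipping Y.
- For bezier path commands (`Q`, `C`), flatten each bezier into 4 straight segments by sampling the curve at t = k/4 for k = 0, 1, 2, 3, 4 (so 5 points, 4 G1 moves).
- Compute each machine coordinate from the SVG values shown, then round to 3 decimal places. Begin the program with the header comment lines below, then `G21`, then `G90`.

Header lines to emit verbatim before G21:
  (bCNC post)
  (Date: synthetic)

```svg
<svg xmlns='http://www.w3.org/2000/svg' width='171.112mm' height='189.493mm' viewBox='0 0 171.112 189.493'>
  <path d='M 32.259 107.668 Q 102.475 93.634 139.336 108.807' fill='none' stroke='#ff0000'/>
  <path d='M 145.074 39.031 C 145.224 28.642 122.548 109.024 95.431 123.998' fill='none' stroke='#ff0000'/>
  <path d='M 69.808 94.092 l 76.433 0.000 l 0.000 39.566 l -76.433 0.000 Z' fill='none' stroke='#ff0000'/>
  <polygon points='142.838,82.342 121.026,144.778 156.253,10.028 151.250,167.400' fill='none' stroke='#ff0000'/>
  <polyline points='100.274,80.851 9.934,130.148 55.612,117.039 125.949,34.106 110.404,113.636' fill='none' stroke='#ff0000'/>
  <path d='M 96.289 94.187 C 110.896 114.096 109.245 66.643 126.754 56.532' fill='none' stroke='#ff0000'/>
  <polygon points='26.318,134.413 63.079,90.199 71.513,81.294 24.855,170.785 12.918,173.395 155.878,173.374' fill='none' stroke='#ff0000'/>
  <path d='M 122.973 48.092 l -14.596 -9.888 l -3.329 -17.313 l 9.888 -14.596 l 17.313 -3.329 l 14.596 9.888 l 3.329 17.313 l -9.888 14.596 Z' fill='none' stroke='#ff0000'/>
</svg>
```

Since the viewBox matches the mm dimensions, user units are millimetres directly. The only transform is the Y-flip y_m = 189.493 − y_svg.

Shape 1 is a quadratic bezier drawn with `<path>`. Its stroke #ff0000 means engrave at S219, F3380. After flipping Y the toolpath is (32.259,81.825) → (65.282,87.017) → (94.136,88.557) → (118.821,86.447) → (139.336,80.686).

Shape 2 is a cubic bezier drawn with `<path>`. Its stroke #ff0000 means engrave at S219, F3380. After flipping Y the toolpath is (145.074,150.462) → (141.194,143.674) → (130.478,117.490) → (114.649,86.549) → (95.431,65.495).

Shape 3 is a rectangle drawn with `<path>`. Its stroke #ff0000 means engrave at S219, F3380. After flipping Y the toolpath is (69.808,95.401) → (146.241,95.401) → (146.241,55.835) → (69.808,55.835) → (69.808,95.401), returning to the start.

Shape 4 is a closed polygon drawn with `<polygon>`. Its stroke #ff0000 means engrave at S219, F3380. After flipping Y the toolpath is (142.838,107.151) → (121.026,44.715) → (156.253,179.465) → (151.250,22.093) → (142.838,107.151), returning to the start.

Shape 5 is a open polyline drawn with `<polyline>`. Its stroke #ff0000 means engrave at S219, F3380. After flipping Y the toolpath is (100.274,108.642) → (9.934,59.345) → (55.612,72.454) → (125.949,155.387) → (110.404,75.857).

Shape 6 is a cubic bezier drawn with `<path>`. Its stroke #ff0000 means engrave at S219, F3380. After flipping Y the toolpath is (96.289,95.306) → (104.749,91.369) → (110.433,102.876) → (116.661,120.012) → (126.754,132.961).

Shape 7 is a closed polygon drawn with `<polygon>`. Its stroke #ff0000 means engrave at S219, F3380. After flipping Y the toolpath is (26.318,55.080) → (63.079,99.294) → (71.513,108.199) → (24.855,18.708) → (12.918,16.098) → (155.878,16.119) → (26.318,55.080), returning to the start.

Shape 8 is a regular polygon drawn with `<path>`. Its stroke #ff0000 means engrave at S219, F3380. After flipping Y the toolpath is (122.973,141.401) → (108.377,151.289) → (105.048,168.602) → (114.936,183.198) → (132.249,186.527) → (146.845,176.639) → (150.174,159.326) → (140.286,144.730) → (122.973,141.401), returning to the start.

(bCNC post)
(Date: synthetic)
G21
G90
G00 X32.259 Y81.825
M3 S219
G1 X65.282 Y87.017 F3380
G1 X94.136 Y88.557
G1 X118.821 Y86.447
G1 X139.336 Y80.686
M5
G00 X145.074 Y150.462
M3 S219
G1 X141.194 Y143.674 F3380
G1 X130.478 Y117.490
G1 X114.649 Y86.549
G1 X95.431 Y65.495
M5
G00 X69.808 Y95.401
M3 S219
G1 X146.241 Y95.401 F3380
G1 X146.241 Y55.835
G1 X69.808 Y55.835
G1 X69.808 Y95.401
M5
G00 X142.838 Y107.151
M3 S219
G1 X121.026 Y44.715 F3380
G1 X156.253 Y179.465
G1 X151.250 Y22.093
G1 X142.838 Y107.151
M5
G00 X100.274 Y108.642
M3 S219
G1 X9.934 Y59.345 F3380
G1 X55.612 Y72.454
G1 X125.949 Y155.387
G1 X110.404 Y75.857
M5
G00 X96.289 Y95.306
M3 S219
G1 X104.749 Y91.369 F3380
G1 X110.433 Y102.876
G1 X116.661 Y120.012
G1 X126.754 Y132.961
M5
G00 X26.318 Y55.080
M3 S219
G1 X63.079 Y99.294 F3380
G1 X71.513 Y108.199
G1 X24.855 Y18.708
G1 X12.918 Y16.098
G1 X155.878 Y16.119
G1 X26.318 Y55.080
M5
G00 X122.973 Y141.401
M3 S219
G1 X108.377 Y151.289 F3380
G1 X105.048 Y168.602
G1 X114.936 Y183.198
G1 X132.249 Y186.527
G1 X146.845 Y176.639
G1 X150.174 Y159.326
G1 X140.286 Y144.730
G1 X122.973 Y141.401
M5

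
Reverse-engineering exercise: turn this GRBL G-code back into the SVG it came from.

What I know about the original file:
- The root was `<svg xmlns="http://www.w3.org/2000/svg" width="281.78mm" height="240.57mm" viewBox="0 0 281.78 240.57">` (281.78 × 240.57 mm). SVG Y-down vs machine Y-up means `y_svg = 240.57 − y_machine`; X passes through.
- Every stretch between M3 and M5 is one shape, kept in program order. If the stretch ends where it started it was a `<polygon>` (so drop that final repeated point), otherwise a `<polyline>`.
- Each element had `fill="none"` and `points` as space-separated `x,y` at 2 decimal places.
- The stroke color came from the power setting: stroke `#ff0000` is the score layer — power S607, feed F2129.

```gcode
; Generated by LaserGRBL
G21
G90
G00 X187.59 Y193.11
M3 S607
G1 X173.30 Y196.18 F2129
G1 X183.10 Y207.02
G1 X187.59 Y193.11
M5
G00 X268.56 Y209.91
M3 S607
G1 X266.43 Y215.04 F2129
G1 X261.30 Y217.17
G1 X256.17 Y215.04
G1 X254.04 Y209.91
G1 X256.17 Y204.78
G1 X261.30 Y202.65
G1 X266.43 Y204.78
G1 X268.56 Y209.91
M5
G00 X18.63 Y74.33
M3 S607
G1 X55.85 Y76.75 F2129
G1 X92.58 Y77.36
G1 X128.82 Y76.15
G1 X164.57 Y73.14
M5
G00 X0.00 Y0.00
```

<svg xmlns="http://www.w3.org/2000/svg" width="281.78mm" height="240.57mm" viewBox="0 0 281.78 240.57">
  <polygon points="187.59,47.46 173.30,44.39 183.10,33.55" fill="none" stroke="#ff0000"/>
  <polygon points="268.56,30.66 266.43,25.53 261.30,23.40 256.17,25.53 254.04,30.66 256.17,35.79 261.30,37.92 266.43,35.79" fill="none" stroke="#ff0000"/>
  <polyline points="18.63,166.24 55.85,163.82 92.58,163.21 128.82,164.42 164.57,167.43" fill="none" stroke="#ff0000"/>
</svg>

Each laser-on run becomes one SVG element. Flip Y back into SVG space with y_svg = 240.57 − y_machine. Every run uses S607, so all elements get stroke `#ff0000` (score).

Run 1: The run returns to its start, so emit a `<polygon>` with points (Y-flipped): 187.59,47.46 173.30,44.39 183.10,33.55.

Run 2: The run returns to its start, so emit a `<polygon>` with points (Y-flipped): 268.56,30.66 266.43,25.53 261.30,23.40 256.17,25.53 254.04,30.66 256.17,35.79 261.30,37.92 266.43,35.79.

Run 3: The run is open, so emit a `<polyline>` with points (Y-flipped): 18.63,166.24 55.85,163.82 92.58,163.21 128.82,164.42 164.57,167.43.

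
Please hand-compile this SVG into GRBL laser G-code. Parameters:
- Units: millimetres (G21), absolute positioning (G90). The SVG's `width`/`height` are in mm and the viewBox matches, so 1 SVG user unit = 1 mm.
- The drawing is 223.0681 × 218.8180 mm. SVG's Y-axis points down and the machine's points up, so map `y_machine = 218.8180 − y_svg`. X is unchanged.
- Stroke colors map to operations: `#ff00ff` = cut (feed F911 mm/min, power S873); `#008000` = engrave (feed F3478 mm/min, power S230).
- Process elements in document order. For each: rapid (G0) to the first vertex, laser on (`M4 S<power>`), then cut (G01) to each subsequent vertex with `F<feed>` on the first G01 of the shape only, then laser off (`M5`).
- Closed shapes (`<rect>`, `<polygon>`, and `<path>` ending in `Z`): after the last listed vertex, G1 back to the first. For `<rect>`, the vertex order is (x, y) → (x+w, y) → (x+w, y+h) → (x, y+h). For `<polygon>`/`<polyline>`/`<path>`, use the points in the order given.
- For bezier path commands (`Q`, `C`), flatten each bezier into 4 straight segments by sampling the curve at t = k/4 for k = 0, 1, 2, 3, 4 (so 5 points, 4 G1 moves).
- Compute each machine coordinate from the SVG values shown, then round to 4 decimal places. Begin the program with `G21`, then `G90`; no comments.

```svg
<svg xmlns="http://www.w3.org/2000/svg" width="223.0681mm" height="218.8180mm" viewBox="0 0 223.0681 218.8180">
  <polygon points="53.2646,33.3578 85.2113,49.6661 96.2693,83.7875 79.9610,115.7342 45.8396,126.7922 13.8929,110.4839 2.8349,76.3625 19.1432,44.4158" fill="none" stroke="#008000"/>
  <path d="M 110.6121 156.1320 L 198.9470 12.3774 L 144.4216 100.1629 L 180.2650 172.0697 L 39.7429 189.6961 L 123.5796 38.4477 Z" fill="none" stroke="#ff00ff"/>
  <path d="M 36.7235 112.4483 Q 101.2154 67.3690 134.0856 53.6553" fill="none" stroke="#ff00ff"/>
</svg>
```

Since the viewBox matches the mm dimensions, user units are millimetres directly. The only transform is the Y-flip y_m = 218.8180 − y_svg.

Shape 1 is a regular polygon drawn with `<polygon>`. Its stroke #008000 means engrave at S230, F3478. After flipping Y the toolpath is (53.2646,185.4602) → (85.2113,169.1519) → (96.2693,135.0305) → (79.9610,103.0838) → (45.8396,92.0258) → (13.8929,108.3341) → (2.8349,142.4555) → (19.1432,174.4022) → (53.2646,185.4602), returning to the start.

Shape 2 is a closed polygon drawn with `<path>`. Its stroke #ff00ff means cut at S873, F911. After flipping Y the toolpath is (110.6121,62.6860) → (198.9470,206.4406) → (144.4216,118.6551) → (180.2650,46.7483) → (39.7429,29.1219) → (123.5796,180.3703) → (110.6121,62.6860), returning to the start.

Shape 3 is a quadratic bezier drawn with `<path>`. Its stroke #ff00ff means cut at S873, F911. After flipping Y the toolpath is (36.7235,106.3697) → (66.9931,126.9490) → (93.3100,143.6076) → (115.6741,156.3455) → (134.0856,165.1627).

G21
G90
G0 X53.2646 Y185.4602
M4 S230
G01 X85.2113 Y169.1519 F3478
G01 X96.2693 Y135.0305
G01 X79.9610 Y103.0838
G01 X45.8396 Y92.0258
G01 X13.8929 Y108.3341
G01 X2.8349 Y142.4555
G01 X19.1432 Y174.4022
G01 X53.2646 Y185.4602
M5
G0 X110.6121 Y62.6860
M4 S873
G01 X198.9470 Y206.4406 F911
G01 X144.4216 Y118.6551
G01 X180.2650 Y46.7483
G01 X39.7429 Y29.1219
G01 X123.5796 Y180.3703
G01 X110.6121 Y62.6860
M5
G0 X36.7235 Y106.3697
M4 S873
G01 X66.9931 Y126.9490 F911
G01 X93.3100 Y143.6076
G01 X115.6741 Y156.3455
G01 X134.0856 Y165.1627
M5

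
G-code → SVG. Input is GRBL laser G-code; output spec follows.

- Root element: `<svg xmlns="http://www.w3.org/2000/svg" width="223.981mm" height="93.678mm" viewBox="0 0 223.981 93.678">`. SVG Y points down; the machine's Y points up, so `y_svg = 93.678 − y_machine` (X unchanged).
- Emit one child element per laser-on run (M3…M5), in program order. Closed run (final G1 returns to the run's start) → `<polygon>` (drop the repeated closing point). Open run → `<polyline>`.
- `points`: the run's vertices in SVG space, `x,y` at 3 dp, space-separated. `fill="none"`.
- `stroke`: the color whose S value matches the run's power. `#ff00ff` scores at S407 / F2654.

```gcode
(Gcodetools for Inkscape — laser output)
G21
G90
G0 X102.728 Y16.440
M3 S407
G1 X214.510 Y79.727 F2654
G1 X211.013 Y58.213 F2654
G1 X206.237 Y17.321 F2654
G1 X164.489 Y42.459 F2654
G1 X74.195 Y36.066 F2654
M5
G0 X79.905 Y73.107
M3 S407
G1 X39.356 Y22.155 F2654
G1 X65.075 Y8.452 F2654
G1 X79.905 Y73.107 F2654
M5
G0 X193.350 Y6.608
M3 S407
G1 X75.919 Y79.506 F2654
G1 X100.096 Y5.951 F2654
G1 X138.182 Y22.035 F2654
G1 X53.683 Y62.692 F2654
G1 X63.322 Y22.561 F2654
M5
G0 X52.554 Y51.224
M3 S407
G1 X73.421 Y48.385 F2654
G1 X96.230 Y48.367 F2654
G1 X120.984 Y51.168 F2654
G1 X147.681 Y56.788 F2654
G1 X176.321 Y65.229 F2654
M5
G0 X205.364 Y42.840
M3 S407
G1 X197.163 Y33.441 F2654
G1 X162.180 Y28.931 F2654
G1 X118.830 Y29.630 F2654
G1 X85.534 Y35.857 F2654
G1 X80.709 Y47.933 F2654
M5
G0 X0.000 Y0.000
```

<svg xmlns="http://www.w3.org/2000/svg" width="223.981mm" height="93.678mm" viewBox="0 0 223.981 93.678">
  <polyline points="102.728,77.238 214.510,13.951 211.013,35.465 206.237,76.357 164.489,51.219 74.195,57.612" fill="none" stroke="#ff00ff"/>
  <polygon points="79.905,20.571 39.356,71.523 65.075,85.226" fill="none" stroke="#ff00ff"/>
  <polyline points="193.350,87.070 75.919,14.172 100.096,87.727 138.182,71.643 53.683,30.986 63.322,71.117" fill="none" stroke="#ff00ff"/>
  <polyline points="52.554,42.454 73.421,45.293 96.230,45.311 120.984,42.510 147.681,36.890 176.321,28.449" fill="none" stroke="#ff00ff"/>
  <polyline points="205.364,50.838 197.163,60.237 162.180,64.747 118.830,64.048 85.534,57.821 80.709,45.745" fill="none" stroke="#ff00ff"/>
</svg>

Machine Y-up, SVG Y-down with viewBox height 93.678, so y_svg = 93.678 − y_machine; X carries over. Every run uses S407, so all elements get stroke `#ff00ff` (score).

Run 1: The run is open, so emit a `<polyline>` with points (Y-flipped): 102.728,77.238 214.510,13.951 211.013,35.465 206.237,76.357 164.489,51.219 74.195,57.612.

Run 2: The run returns to its start, so emit a `<polygon>` with points (Y-flipped): 79.905,20.571 39.356,71.523 65.075,85.226.

Run 3: The run is open, so emit a `<polyline>` with points (Y-flipped): 193.350,87.070 75.919,14.172 100.096,87.727 138.182,71.643 53.683,30.986 63.322,71.117.

Run 4: The run is open, so emit a `<polyline>` with points (Y-flipped): 52.554,42.454 73.421,45.293 96.230,45.311 120.984,42.510 147.681,36.890 176.321,28.449.

Run 5: The run is open, so emit a `<polyline>` with points (Y-flipped): 205.364,50.838 197.163,60.237 162.180,64.747 118.830,64.048 85.534,57.821 80.709,45.745.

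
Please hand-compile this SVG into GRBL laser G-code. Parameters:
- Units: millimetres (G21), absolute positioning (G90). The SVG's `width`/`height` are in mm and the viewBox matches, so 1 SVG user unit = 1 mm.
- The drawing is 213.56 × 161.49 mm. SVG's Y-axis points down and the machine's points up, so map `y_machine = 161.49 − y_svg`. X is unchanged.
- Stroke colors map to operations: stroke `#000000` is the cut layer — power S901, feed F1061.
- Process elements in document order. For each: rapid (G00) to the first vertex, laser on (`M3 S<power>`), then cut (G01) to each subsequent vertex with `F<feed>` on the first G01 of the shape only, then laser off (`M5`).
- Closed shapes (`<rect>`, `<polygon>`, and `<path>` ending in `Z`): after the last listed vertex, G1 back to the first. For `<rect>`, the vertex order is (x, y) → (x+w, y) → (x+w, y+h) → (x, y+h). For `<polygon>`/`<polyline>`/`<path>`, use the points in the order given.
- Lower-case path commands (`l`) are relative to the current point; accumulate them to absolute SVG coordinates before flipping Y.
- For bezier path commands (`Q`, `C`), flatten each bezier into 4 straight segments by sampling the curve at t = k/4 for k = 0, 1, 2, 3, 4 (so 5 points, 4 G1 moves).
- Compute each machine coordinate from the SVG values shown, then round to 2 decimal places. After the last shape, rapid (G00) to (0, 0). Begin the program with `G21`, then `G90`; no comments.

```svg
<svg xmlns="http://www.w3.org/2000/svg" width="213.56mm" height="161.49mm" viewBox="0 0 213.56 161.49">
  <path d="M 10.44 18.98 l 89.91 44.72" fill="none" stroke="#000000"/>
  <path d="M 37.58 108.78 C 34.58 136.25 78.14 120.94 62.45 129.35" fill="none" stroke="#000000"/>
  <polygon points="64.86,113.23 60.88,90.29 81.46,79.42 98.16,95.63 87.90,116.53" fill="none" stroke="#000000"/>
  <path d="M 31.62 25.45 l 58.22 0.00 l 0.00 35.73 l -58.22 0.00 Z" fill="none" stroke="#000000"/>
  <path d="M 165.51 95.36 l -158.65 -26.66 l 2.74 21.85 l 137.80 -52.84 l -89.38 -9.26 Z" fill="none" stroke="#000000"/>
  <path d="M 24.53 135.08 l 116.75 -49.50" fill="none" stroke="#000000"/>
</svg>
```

1 u = 1 mm; y_m = 161.49 − y.

[1] `<path>` line segment, #000000→cut S901 F1061: (10.44,142.51) → (100.35,97.79)

[2] `<path>` cubic bezier, #000000→cut S901 F1061: (37.58,52.71) → (42.41,39.09) → (54.77,35.28) → (64.76,35.04) → (62.45,32.14)

[3] `<polygon>` regular polygon, #000000→cut S901 F1061: (64.86,48.26) → (60.88,71.20) → (81.46,82.07) → (98.16,65.86) → (87.90,44.96) → (64.86,48.26) (closed)

[4] `<path>` rectangle, #000000→cut S901 F1061: (31.62,136.04) → (89.84,136.04) → (89.84,100.31) → (31.62,100.31) → (31.62,136.04) (closed)

[5] `<path>` closed polygon, #000000→cut S901 F1061: (165.51,66.13) → (6.86,92.79) → (9.60,70.94) → (147.40,123.78) → (58.02,133.04) → (165.51,66.13) (closed)

[6] `<path>` line segment, #000000→cut S901 F1061: (24.53,26.41) → (141.28,75.91)

G21
G90
G00 X10.44 Y142.51
M3 S901
G01 X100.35 Y97.79 F1061
M5
G00 X37.58 Y52.71
M3 S901
G01 X42.41 Y39.09 F1061
G01 X54.77 Y35.28
G01 X64.76 Y35.04
G01 X62.45 Y32.14
M5
G00 X64.86 Y48.26
M3 S901
G01 X60.88 Y71.20 F1061
G01 X81.46 Y82.07
G01 X98.16 Y65.86
G01 X87.90 Y44.96
G01 X64.86 Y48.26
M5
G00 X31.62 Y136.04
M3 S901
G01 X89.84 Y136.04 F1061
G01 X89.84 Y100.31
G01 X31.62 Y100.31
G01 X31.62 Y136.04
M5
G00 X165.51 Y66.13
M3 S901
G01 X6.86 Y92.79 F1061
G01 X9.60 Y70.94
G01 X147.40 Y123.78
G01 X58.02 Y133.04
G01 X165.51 Y66.13
M5
G00 X24.53 Y26.41
M3 S901
G01 X141.28 Y75.91 F1061
M5
G00 X0.00 Y0.00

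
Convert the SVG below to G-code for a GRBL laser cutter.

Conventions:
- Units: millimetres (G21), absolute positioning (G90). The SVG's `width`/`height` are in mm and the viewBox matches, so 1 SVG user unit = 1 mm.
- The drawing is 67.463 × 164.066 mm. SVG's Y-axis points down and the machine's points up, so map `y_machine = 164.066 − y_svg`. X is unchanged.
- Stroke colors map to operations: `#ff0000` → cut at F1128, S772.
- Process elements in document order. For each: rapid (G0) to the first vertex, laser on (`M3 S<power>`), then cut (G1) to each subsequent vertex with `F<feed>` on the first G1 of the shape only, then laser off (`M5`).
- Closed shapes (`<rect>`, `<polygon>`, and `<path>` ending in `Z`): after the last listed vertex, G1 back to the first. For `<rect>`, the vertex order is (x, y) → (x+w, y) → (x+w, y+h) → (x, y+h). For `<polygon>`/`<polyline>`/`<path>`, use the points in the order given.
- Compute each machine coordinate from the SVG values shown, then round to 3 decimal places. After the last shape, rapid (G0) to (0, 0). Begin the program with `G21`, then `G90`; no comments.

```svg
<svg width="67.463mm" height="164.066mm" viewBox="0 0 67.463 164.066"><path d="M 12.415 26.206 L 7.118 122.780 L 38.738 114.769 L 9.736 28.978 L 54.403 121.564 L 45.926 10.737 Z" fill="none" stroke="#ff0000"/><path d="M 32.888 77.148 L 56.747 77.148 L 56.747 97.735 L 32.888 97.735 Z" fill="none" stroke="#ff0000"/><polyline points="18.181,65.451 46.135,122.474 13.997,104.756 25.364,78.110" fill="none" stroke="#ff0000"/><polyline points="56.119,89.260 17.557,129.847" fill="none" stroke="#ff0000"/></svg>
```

viewBox `0 0 67.463 164.066` with mm width/height → 1 unit = 1 mm. Flip: y_m = 164.066 − y_svg.

**Shape 1** — `<path>` closed polygon, stroke `#ff0000` → cut (S772, F1128). Machine vertices: (12.415,137.860) → (7.118,41.286) → (38.738,49.297) → (9.736,135.088) → (54.403,42.502) → (45.926,153.329) → (12.415,137.860). Closed: final G1 returns to the first vertex.

**Shape 2** — `<path>` rectangle, stroke `#ff0000` → cut (S772, F1128). Machine vertices: (32.888,86.918) → (56.747,86.918) → (56.747,66.331) → (32.888,66.331) → (32.888,86.918). Closed: final G1 returns to the first vertex.

**Shape 3** — `<polyline>` open polyline, stroke `#ff0000` → cut (S772, F1128). Machine vertices: (18.181,98.615) → (46.135,41.592) → (13.997,59.310) → (25.364,85.956). Open path.

**Shape 4** — `<polyline>` line segment, stroke `#ff0000` → cut (S772, F1128). Machine vertices: (56.119,74.806) → (17.557,34.219). Open path.

G21
G90
G0 X12.415 Y137.860
M3 S772
G1 X7.118 Y41.286 F1128
G1 X38.738 Y49.297
G1 X9.736 Y135.088
G1 X54.403 Y42.502
G1 X45.926 Y153.329
G1 X12.415 Y137.860
M5
G0 X32.888 Y86.918
M3 S772
G1 X56.747 Y86.918 F1128
G1 X56.747 Y66.331
G1 X32.888 Y66.331
G1 X32.888 Y86.918
M5
G0 X18.181 Y98.615
M3 S772
G1 X46.135 Y41.592 F1128
G1 X13.997 Y59.310
G1 X25.364 Y85.956
M5
G0 X56.119 Y74.806
M3 S772
G1 X17.557 Y34.219 F1128
M5
G0 X0.000 Y0.000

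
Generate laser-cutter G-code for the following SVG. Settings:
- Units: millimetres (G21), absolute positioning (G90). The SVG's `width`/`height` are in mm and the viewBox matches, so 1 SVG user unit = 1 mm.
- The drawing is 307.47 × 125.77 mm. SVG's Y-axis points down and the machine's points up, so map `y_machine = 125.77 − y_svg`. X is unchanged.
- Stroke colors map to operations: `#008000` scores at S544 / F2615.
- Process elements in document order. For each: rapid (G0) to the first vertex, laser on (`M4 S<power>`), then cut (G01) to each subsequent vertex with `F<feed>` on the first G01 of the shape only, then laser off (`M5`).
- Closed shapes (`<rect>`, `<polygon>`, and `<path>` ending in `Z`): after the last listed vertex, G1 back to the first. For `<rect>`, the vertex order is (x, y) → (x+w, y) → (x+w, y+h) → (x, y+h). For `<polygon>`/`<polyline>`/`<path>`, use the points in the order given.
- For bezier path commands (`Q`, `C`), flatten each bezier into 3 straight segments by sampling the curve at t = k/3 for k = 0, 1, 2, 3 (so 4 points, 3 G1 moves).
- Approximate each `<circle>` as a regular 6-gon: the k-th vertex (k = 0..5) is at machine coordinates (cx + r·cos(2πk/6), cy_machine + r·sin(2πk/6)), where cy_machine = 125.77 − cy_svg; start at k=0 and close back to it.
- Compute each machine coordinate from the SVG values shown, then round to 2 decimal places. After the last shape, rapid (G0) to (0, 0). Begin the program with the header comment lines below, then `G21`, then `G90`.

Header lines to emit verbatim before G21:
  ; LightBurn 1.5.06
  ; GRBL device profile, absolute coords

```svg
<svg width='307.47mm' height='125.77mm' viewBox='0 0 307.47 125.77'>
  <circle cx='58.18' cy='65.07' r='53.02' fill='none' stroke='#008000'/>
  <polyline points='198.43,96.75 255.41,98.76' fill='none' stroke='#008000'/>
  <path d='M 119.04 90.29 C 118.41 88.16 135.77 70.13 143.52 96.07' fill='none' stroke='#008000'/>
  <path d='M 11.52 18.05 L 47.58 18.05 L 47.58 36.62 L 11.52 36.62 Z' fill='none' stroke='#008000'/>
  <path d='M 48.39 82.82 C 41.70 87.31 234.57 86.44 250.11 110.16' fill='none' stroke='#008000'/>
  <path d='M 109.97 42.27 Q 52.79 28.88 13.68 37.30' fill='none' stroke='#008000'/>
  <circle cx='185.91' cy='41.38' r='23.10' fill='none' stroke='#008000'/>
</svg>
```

1 u = 1 mm; y_m = 125.77 − y.

[1] `<circle>` circle, #008000→score S544 F2615: (111.20,60.70) → (84.69,106.62) → (31.67,106.62) → (5.16,60.70) → (31.67,14.78) → (84.69,14.78) → (111.20,60.70) (closed)

[2] `<polyline>` line segment, #008000→score S544 F2615: (198.43,29.02) → (255.41,27.01)

[3] `<path>` cubic bezier, #008000→score S544 F2615: (119.04,35.48) → (123.38,40.69) → (133.59,43.20) → (143.52,29.70)

[4] `<path>` rectangle, #008000→score S544 F2615: (11.52,107.72) → (47.58,107.72) → (47.58,89.15) → (11.52,89.15) → (11.52,107.72) (closed)

[5] `<path>` cubic bezier, #008000→score S544 F2615: (48.39,42.95) → (94.26,39.14) → (189.42,32.24) → (250.11,15.61)

[6] `<path>` quadratic bezier, #008000→score S544 F2615: (109.97,83.50) → (73.86,90.00) → (41.76,91.66) → (13.68,88.47)

[7] `<circle>` circle, #008000→score S544 F2615: (209.01,84.39) → (197.46,104.40) → (174.36,104.40) → (162.81,84.39) → (174.36,64.38) → (197.46,64.38) → (209.01,84.39) (closed)

; LightBurn 1.5.06
; GRBL device profile, absolute coords
G21
G90
G0 X111.20 Y60.70
M4 S544
G01 X84.69 Y106.62 F2615
G01 X31.67 Y106.62
G01 X5.16 Y60.70
G01 X31.67 Y14.78
G01 X84.69 Y14.78
G01 X111.20 Y60.70
M5
G0 X198.43 Y29.02
M4 S544
G01 X255.41 Y27.01 F2615
M5
G0 X119.04 Y35.48
M4 S544
G01 X123.38 Y40.69 F2615
G01 X133.59 Y43.20
G01 X143.52 Y29.70
M5
G0 X11.52 Y107.72
M4 S544
G01 X47.58 Y107.72 F2615
G01 X47.58 Y89.15
G01 X11.52 Y89.15
G01 X11.52 Y107.72
M5
G0 X48.39 Y42.95
M4 S544
G01 X94.26 Y39.14 F2615
G01 X189.42 Y32.24
G01 X250.11 Y15.61
M5
G0 X109.97 Y83.50
M4 S544
G01 X73.86 Y90.00 F2615
G01 X41.76 Y91.66
G01 X13.68 Y88.47
M5
G0 X209.01 Y84.39
M4 S544
G01 X197.46 Y104.40 F2615
G01 X174.36 Y104.40
G01 X162.81 Y84.39
G01 X174.36 Y64.38
G01 X197.46 Y64.38
G01 X209.01 Y84.39
M5
G0 X0.00 Y0.00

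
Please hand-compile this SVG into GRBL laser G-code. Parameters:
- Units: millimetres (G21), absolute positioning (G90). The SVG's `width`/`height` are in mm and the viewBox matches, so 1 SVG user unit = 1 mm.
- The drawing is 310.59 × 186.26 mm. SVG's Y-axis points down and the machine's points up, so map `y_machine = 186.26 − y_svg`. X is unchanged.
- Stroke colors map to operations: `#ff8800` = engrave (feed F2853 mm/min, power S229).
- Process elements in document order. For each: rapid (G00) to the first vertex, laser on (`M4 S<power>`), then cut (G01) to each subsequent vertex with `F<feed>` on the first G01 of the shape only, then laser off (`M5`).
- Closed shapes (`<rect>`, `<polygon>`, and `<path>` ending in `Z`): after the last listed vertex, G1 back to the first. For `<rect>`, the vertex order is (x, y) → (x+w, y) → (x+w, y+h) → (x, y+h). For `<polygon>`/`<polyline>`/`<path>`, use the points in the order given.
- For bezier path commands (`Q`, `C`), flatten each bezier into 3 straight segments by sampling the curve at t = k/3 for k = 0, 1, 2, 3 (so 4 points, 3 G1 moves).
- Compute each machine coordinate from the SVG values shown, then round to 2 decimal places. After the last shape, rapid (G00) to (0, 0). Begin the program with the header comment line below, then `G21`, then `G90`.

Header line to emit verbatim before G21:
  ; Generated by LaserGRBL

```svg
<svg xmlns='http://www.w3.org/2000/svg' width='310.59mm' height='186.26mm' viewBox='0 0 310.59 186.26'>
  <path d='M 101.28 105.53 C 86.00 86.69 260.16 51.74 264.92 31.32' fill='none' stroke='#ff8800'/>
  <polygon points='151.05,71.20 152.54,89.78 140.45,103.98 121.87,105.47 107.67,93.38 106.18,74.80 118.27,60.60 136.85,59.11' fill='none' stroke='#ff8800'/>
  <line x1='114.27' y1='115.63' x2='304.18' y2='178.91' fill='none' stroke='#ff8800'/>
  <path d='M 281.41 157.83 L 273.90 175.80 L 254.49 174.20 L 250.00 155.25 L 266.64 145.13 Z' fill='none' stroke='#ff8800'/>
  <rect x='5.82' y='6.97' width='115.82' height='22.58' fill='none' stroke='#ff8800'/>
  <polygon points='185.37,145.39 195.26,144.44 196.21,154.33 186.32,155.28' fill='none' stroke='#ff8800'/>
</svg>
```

1 u = 1 mm; y_m = 186.26 − y.

[1] `<path>` cubic bezier, #ff8800→engrave S229 F2853: (101.28,80.73) → (135.86,103.81) → (216.98,130.81) → (264.92,154.94)

[2] `<polygon>` regular polygon, #ff8800→engrave S229 F2853: (151.05,115.06) → (152.54,96.48) → (140.45,82.28) → (121.87,80.79) → (107.67,92.88) → (106.18,111.46) → (118.27,125.66) → (136.85,127.15) → (151.05,115.06) (closed)

[3] `<line>` line segment, #ff8800→engrave S229 F2853: (114.27,70.63) → (304.18,7.35)

[4] `<path>` regular polygon, #ff8800→engrave S229 F2853: (281.41,28.43) → (273.90,10.46) → (254.49,12.06) → (250.00,31.01) → (266.64,41.13) → (281.41,28.43) (closed)

[5] `<rect>` rectangle, #ff8800→engrave S229 F2853: (5.82,179.29) → (121.64,179.29) → (121.64,156.71) → (5.82,156.71) → (5.82,179.29) (closed)

[6] `<polygon>` regular polygon, #ff8800→engrave S229 F2853: (185.37,40.87) → (195.26,41.82) → (196.21,31.93) → (186.32,30.98) → (185.37,40.87) (closed)

; Generated by LaserGRBL
G21
G90
G00 X101.28 Y80.73
M4 S229
G01 X135.86 Y103.81 F2853
G01 X216.98 Y130.81
G01 X264.92 Y154.94
M5
G00 X151.05 Y115.06
M4 S229
G01 X152.54 Y96.48 F2853
G01 X140.45 Y82.28
G01 X121.87 Y80.79
G01 X107.67 Y92.88
G01 X106.18 Y111.46
G01 X118.27 Y125.66
G01 X136.85 Y127.15
G01 X151.05 Y115.06
M5
G00 X114.27 Y70.63
M4 S229
G01 X304.18 Y7.35 F2853
M5
G00 X281.41 Y28.43
M4 S229
G01 X273.90 Y10.46 F2853
G01 X254.49 Y12.06
G01 X250.00 Y31.01
G01 X266.64 Y41.13
G01 X281.41 Y28.43
M5
G00 X5.82 Y179.29
M4 S229
G01 X121.64 Y179.29 F2853
G01 X121.64 Y156.71
G01 X5.82 Y156.71
G01 X5.82 Y179.29
M5
G00 X185.37 Y40.87
M4 S229
G01 X195.26 Y41.82 F2853
G01 X196.21 Y31.93
G01 X186.32 Y30.98
G01 X185.37 Y40.87
M5
G00 X0.00 Y0.00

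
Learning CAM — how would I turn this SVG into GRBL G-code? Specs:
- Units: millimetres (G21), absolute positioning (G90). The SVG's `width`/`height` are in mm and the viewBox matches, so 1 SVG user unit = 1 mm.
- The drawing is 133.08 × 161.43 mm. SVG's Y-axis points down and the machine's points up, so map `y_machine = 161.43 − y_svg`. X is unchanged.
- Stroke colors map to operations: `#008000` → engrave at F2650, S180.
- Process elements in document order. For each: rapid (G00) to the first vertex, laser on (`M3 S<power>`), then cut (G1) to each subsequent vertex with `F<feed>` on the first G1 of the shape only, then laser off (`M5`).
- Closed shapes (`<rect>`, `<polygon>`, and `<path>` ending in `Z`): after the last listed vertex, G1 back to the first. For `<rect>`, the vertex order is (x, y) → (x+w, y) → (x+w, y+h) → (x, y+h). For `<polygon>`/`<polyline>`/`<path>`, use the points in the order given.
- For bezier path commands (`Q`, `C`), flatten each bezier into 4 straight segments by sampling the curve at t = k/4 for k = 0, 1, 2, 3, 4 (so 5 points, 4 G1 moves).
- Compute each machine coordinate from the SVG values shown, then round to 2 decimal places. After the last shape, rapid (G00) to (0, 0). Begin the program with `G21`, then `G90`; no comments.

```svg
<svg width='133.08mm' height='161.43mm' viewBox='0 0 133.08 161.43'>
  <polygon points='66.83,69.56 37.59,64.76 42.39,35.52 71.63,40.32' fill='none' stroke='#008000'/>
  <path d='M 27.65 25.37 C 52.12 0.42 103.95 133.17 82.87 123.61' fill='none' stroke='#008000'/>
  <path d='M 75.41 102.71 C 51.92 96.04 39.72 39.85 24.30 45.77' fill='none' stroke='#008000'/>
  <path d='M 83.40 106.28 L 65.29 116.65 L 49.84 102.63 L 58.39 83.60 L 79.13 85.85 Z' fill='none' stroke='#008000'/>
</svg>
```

G21
G90
G00 X66.83 Y91.87
M3 S180
G1 X37.59 Y96.67 F2650
G1 X42.39 Y125.91
G1 X71.63 Y121.11
G1 X66.83 Y91.87
M5
G00 X27.65 Y136.06
M3 S180
G1 X49.57 Y129.89 F2650
G1 X72.34 Y92.71
G1 X86.58 Y52.65
G1 X82.87 Y37.82
M5
G00 X75.41 Y58.72
M3 S180
G1 X59.68 Y71.26 F2650
G1 X46.83 Y91.91
G1 X35.49 Y110.20
G1 X24.30 Y115.66
M5
G00 X83.40 Y55.15
M3 S180
G1 X65.29 Y44.78 F2650
G1 X49.84 Y58.80
G1 X58.39 Y77.83
G1 X79.13 Y75.58
G1 X83.40 Y55.15
M5
G00 X0.00 Y0.00

viewBox `0 0 133.08 161.43` with mm width/height → 1 unit = 1 mm. Flip: y_m = 161.43 − y_svg.

**Shape 1** — `<polygon>` regular polygon, stroke `#008000` → engrave (S180, F2650). Machine vertices: (66.83,91.87) → (37.59,96.67) → (42.39,125.91) → (71.63,121.11) → (66.83,91.87). Closed: final G1 returns to the first vertex.

**Shape 2** — `<path>` cubic bezier, stroke `#008000` → engrave (S180, F2650). Control points (SVG): P0=(27.65,25.37), P1=(52.12,0.42), P2=(103.95,133.17), P3=(82.87,123.61); sampled at t=k/4. Machine vertices: (27.65,136.06) → (49.57,129.89) → (72.34,92.71) → (86.58,52.65) → (82.87,37.82). Open path.

**Shape 3** — `<path>` cubic bezier, stroke `#008000` → engrave (S180, F2650). Control points (SVG): P0=(75.41,102.71), P1=(51.92,96.04), P2=(39.72,39.85), P3=(24.30,45.77); sampled at t=k/4. Machine vertices: (75.41,58.72) → (59.68,71.26) → (46.83,91.91) → (35.49,110.20) → (24.30,115.66). Open path.

**Shape 4** — `<path>` regular polygon, stroke `#008000` → engrave (S180, F2650). Machine vertices: (83.40,55.15) → (65.29,44.78) → (49.84,58.80) → (58.39,77.83) → (79.13,75.58) → (83.40,55.15). Closed: final G1 returns to the first vertex.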